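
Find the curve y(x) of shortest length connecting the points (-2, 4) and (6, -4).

Arc-length functional: J[y] = ∫ sqrt(1 + (y')^2) dx.
Lagrangian L = sqrt(1 + (y')^2) has no explicit y dependence, so ∂L/∂y = 0 and the Euler-Lagrange equation gives
    d/dx( y' / sqrt(1 + (y')^2) ) = 0  ⇒  y' / sqrt(1 + (y')^2) = const.
Hence y' is constant, so y(x) is affine.
Fitting the endpoints (-2, 4) and (6, -4):
    slope m = ((-4) − 4) / (6 − (-2)) = -1,
    intercept c = 4 − m·(-2) = 2.
Extremal: y(x) = -x + 2.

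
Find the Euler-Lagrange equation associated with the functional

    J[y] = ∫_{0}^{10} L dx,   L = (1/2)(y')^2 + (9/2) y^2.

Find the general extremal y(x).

The Lagrangian is L = (1/2)(y')^2 + (9/2) y^2.
∂L/∂y = 9y.
∂L/∂y' = y'.
The Euler-Lagrange equation d/dx(∂L/∂y') − ∂L/∂y = 0 becomes:
    y'' - 9 y = 0
General solution: y(x) = A e^(3x) + B e^(-3x), where A and B are arbitrary constants fixed by the endpoint conditions.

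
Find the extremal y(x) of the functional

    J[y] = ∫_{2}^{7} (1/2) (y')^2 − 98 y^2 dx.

The Lagrangian is L = (1/2) (y')^2 − 98 y^2.
Compute ∂L/∂y = -196y, ∂L/∂y' = y'.
The Euler-Lagrange equation d/dx(∂L/∂y') − ∂L/∂y = 0 reduces to
    y'' + 196 y = 0.
Its general solution is
    y(x) = A sin(14x) + B cos(14x),
with A, B fixed by the endpoint conditions.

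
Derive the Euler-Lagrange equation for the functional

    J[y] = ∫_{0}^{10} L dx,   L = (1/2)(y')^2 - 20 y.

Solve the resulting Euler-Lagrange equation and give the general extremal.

The Lagrangian is L = (1/2)(y')^2 - 20 y.
∂L/∂y = -20.
∂L/∂y' = y'.
The Euler-Lagrange equation d/dx(∂L/∂y') − ∂L/∂y = 0 becomes:
    y'' + 20 = 0
General solution: y(x) = -10 x^2 + A x + B, where A and B are arbitrary constants fixed by the endpoint conditions.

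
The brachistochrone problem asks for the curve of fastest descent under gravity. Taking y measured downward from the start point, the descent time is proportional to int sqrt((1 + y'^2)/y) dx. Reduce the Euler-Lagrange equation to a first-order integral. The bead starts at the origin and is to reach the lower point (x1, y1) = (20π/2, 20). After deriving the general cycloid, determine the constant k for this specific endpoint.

The Lagrangian L = sqrt((1 + y'^2) / y) has no explicit x dependence, so the Beltrami identity applies:
    L − y' ∂L/∂y' = C.
Compute ∂L/∂y' = y' / sqrt(y (1 + y'^2)).
Substitute:
    sqrt((1 + y'^2)/y) − y'·y' / sqrt(y (1 + y'^2))
    = (1 + y'^2) / sqrt(y (1 + y'^2)) − y'^2 / sqrt(y (1 + y'^2))
    = 1 / sqrt(y (1 + y'^2)) = C.
Squaring and rearranging gives the first integral
    y (1 + y'^2) = 1/C^2 =: k   (constant).
Solving this first-order ODE by the substitution
    y = (k/2)(1 − cos θ)
yields the cycloid parameterisation
    x(θ) = (k/2)(θ − sin θ),   y(θ) = (k/2)(1 − cos θ).
The constant k is fixed by the endpoint condition.
Now fit the given lower endpoint (x1, y1) = (20π/2, 20). At the bottom of the first arch (θ = π), the parametric equations give
    y(π) = (k/2)(1 − cos π) = k,
    x(π) = (k/2)(π − sin π) = kπ/2.
Matching y(π) = 20 gives k = 20, consistent with x(π) = 20π/2. Therefore the specific cycloid is
    x(θ) = (20/2)(θ − sin θ),   y(θ) = (20/2)(1 − cos θ).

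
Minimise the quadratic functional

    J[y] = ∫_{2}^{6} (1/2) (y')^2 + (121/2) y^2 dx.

The Lagrangian is L = (1/2) (y')^2 + (121/2) y^2.
Compute ∂L/∂y = 121y, ∂L/∂y' = y'.
The Euler-Lagrange equation d/dx(∂L/∂y') − ∂L/∂y = 0 reduces to
    y'' − 121 y = 0.
Its general solution is
    y(x) = A e^(11x) + B e^(−11x),
with A, B fixed by the endpoint conditions.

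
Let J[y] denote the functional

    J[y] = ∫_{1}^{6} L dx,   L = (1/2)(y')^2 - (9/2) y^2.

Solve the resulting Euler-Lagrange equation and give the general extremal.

The Lagrangian is L = (1/2)(y')^2 - (9/2) y^2.
∂L/∂y = -9y.
∂L/∂y' = y'.
The Euler-Lagrange equation d/dx(∂L/∂y') − ∂L/∂y = 0 becomes:
    y'' + 9 y = 0
General solution: y(x) = A sin(3x) + B cos(3x), where A and B are arbitrary constants fixed by the endpoint conditions.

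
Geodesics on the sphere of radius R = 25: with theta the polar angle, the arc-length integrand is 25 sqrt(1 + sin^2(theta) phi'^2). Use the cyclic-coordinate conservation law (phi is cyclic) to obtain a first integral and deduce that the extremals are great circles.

On the sphere of radius R = 25 with spherical coordinates (θ, φ), the induced metric is
    ds^2 = 625(dθ^2 + sin^2(θ) dφ^2).
Parameterise by θ; the arc-length functional is
    J[φ] = ∫ 25 sqrt(1 + sin^2(θ) (dφ/dθ)^2) dθ,
so L = 25 sqrt(1 + sin^2(θ) φ'^2). Compute
    ∂L/∂φ = 0  (L has no explicit φ dependence),
    ∂L/∂φ' = 25 sin^2(θ) φ' / sqrt(1 + sin^2(θ) φ'^2).
Since ∂L/∂φ = 0, the Euler-Lagrange equation
    d/dθ(∂L/∂φ') − ∂L/∂φ = 0
reduces to d/dθ(∂L/∂φ') = 0, i.e. the momentum conjugate to φ is conserved:
    25 sin^2(θ) φ' / sqrt(1 + sin^2(θ) φ'^2) = C.
The overall factor of 25 is constant, so dividing through gives Clairaut's relation sin^2(θ) φ' / sqrt(1 + sin^2(θ) φ'^2) = C' (with C' = C/25). Solving for φ' and integrating gives the great-circle family
    cot(θ) = A cos(φ − φ_0),
i.e. the intersection of the sphere with a plane through the origin. The two constants A and φ_0 (equivalently C and one phase) are fixed by the two endpoint conditions.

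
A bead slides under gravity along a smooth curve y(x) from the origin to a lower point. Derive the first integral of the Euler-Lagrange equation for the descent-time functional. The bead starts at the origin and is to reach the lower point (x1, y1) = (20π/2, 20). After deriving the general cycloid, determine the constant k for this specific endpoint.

The Lagrangian L = sqrt((1 + y'^2) / y) has no explicit x dependence, so the Beltrami identity applies:
    L − y' ∂L/∂y' = C.
Compute ∂L/∂y' = y' / sqrt(y (1 + y'^2)).
Substitute:
    sqrt((1 + y'^2)/y) − y'·y' / sqrt(y (1 + y'^2))
    = (1 + y'^2) / sqrt(y (1 + y'^2)) − y'^2 / sqrt(y (1 + y'^2))
    = 1 / sqrt(y (1 + y'^2)) = C.
Squaring and rearranging gives the first integral
    y (1 + y'^2) = 1/C^2 =: k   (constant).
Solving this first-order ODE by the substitution
    y = (k/2)(1 − cos θ)
yields the cycloid parameterisation
    x(θ) = (k/2)(θ − sin θ),   y(θ) = (k/2)(1 − cos θ).
The constant k is fixed by the endpoint condition.
Now fit the given lower endpoint (x1, y1) = (20π/2, 20). At the bottom of the first arch (θ = π), the parametric equations give
    y(π) = (k/2)(1 − cos π) = k,
    x(π) = (k/2)(π − sin π) = kπ/2.
Matching y(π) = 20 gives k = 20, consistent with x(π) = 20π/2. Therefore the specific cycloid is
    x(θ) = (20/2)(θ − sin θ),   y(θ) = (20/2)(1 − cos θ).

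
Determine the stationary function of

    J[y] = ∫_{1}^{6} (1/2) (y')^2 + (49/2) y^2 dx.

The Lagrangian is L = (1/2) (y')^2 + (49/2) y^2.
Compute ∂L/∂y = 49y, ∂L/∂y' = y'.
The Euler-Lagrange equation d/dx(∂L/∂y') − ∂L/∂y = 0 reduces to
    y'' − 49 y = 0.
Its general solution is
    y(x) = A e^(7x) + B e^(−7x),
with A, B fixed by the endpoint conditions.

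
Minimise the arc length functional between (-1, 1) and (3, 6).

Arc-length functional: J[y] = ∫ sqrt(1 + (y')^2) dx.
Lagrangian L = sqrt(1 + (y')^2) has no explicit y dependence, so ∂L/∂y = 0 and the Euler-Lagrange equation gives
    d/dx( y' / sqrt(1 + (y')^2) ) = 0  ⇒  y' / sqrt(1 + (y')^2) = const.
Hence y' is constant, so y(x) is affine.
Fitting the endpoints (-1, 1) and (3, 6):
    slope m = (6 − 1) / (3 − (-1)) = 5/4,
    intercept c = 1 − m·(-1) = 9/4.
Extremal: y(x) = (5/4) x + 9/4.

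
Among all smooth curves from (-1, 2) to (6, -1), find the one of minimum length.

Arc-length functional: J[y] = ∫ sqrt(1 + (y')^2) dx.
Lagrangian L = sqrt(1 + (y')^2) has no explicit y dependence, so ∂L/∂y = 0 and the Euler-Lagrange equation gives
    d/dx( y' / sqrt(1 + (y')^2) ) = 0  ⇒  y' / sqrt(1 + (y')^2) = const.
Hence y' is constant, so y(x) is affine.
Fitting the endpoints (-1, 2) and (6, -1):
    slope m = ((-1) − 2) / (6 − (-1)) = -3/7,
    intercept c = 2 − m·(-1) = 11/7.
Extremal: y(x) = (-3/7) x + 11/7.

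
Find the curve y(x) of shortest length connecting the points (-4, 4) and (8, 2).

Arc-length functional: J[y] = ∫ sqrt(1 + (y')^2) dx.
Lagrangian L = sqrt(1 + (y')^2) has no explicit y dependence, so ∂L/∂y = 0 and the Euler-Lagrange equation gives
    d/dx( y' / sqrt(1 + (y')^2) ) = 0  ⇒  y' / sqrt(1 + (y')^2) = const.
Hence y' is constant, so y(x) is affine.
Fitting the endpoints (-4, 4) and (8, 2):
    slope m = (2 − 4) / (8 − (-4)) = -1/6,
    intercept c = 4 − m·(-4) = 10/3.
Extremal: y(x) = (-1/6) x + 10/3.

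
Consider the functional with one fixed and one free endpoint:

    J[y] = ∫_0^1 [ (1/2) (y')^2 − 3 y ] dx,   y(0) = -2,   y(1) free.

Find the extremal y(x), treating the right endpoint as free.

The Lagrangian L = (1/2) (y')^2 − 3 y gives
    ∂L/∂y = −3,   ∂L/∂y' = y'.
Euler-Lagrange: d/dx(y') − (−3) = 0, i.e. y'' + 3 = 0, so
    y(x) = −(3/2) x^2 + C1 x + C2.
Fixed left endpoint y(0) = -2 ⇒ C2 = -2.
The right endpoint x = 1 is free, so the natural (transversality) condition is ∂L/∂y' |_{x=1} = 0, i.e. y'(1) = 0.
Compute y'(x) = −3 x + C1, so y'(1) = −3 + C1 = 0 ⇒ C1 = 3.
Therefore the extremal is
    y(x) = −(3/2) x^2 + 3 x − 2.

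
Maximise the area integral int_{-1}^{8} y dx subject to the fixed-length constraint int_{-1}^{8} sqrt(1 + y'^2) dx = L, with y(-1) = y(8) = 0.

Set up the augmented Lagrangian using a multiplier λ for the length constraint:
    F(y, y') = y − λ sqrt(1 + y'^2).
F has no explicit x dependence, so the Beltrami identity yields a first integral
    F − y' ∂F/∂y' = C.
Compute ∂F/∂y' = −λ y' / sqrt(1 + y'^2). Then
    y − λ sqrt(1 + y'^2) + λ y'^2 / sqrt(1 + y'^2) = C
    ⇒  y − λ / sqrt(1 + y'^2) = C.
Solving for y' and integrating gives
    (x − a)^2 + (y − b)^2 = λ^2,
a circular arc of radius λ. The constants a, b are determined by the endpoint conditions y(-1) = y(8) = 0, and λ is fixed implicitly by the length constraint
    ∫_{-1}^{8} sqrt(1 + y'^2) dx = L.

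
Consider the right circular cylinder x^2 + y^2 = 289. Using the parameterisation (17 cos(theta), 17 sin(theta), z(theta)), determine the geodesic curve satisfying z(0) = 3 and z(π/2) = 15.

Parameterise the cylinder of radius R = 17 as
    r(θ) = (17 cos θ, 17 sin θ, z(θ)).
The arc-length element is
    ds = sqrt(289 + (dz/dθ)^2) dθ,
so the Lagrangian is L = sqrt(289 + z'^2).
L depends on z' only, not on z or θ, so ∂L/∂z = 0 and
    ∂L/∂z' = z' / sqrt(289 + z'^2).
The Euler-Lagrange equation gives
    d/dθ( z' / sqrt(289 + z'^2) ) = 0,
so z' is constant. Integrating once:
    z(θ) = a θ + b,
a helix on the cylinder (a straight line when the cylinder is unrolled). The constants a, b are determined by the endpoint conditions.
With endpoint conditions z(0) = 3 and z(π/2) = 15: from z(0) = b we get b = 3, and a·π/2 + 3 = 15 gives a = 24/π, so
    z(θ) = (24/π) θ + 3.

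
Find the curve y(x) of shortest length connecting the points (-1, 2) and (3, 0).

Arc-length functional: J[y] = ∫ sqrt(1 + (y')^2) dx.
Lagrangian L = sqrt(1 + (y')^2) has no explicit y dependence, so ∂L/∂y = 0 and the Euler-Lagrange equation gives
    d/dx( y' / sqrt(1 + (y')^2) ) = 0  ⇒  y' / sqrt(1 + (y')^2) = const.
Hence y' is constant, so y(x) is affine.
Fitting the endpoints (-1, 2) and (3, 0):
    slope m = (0 − 2) / (3 − (-1)) = -1/2,
    intercept c = 2 − m·(-1) = 3/2.
Extremal: y(x) = (-1/2) x + 3/2.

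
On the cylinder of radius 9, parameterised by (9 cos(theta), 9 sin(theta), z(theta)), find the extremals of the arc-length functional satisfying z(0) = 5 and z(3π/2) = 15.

Parameterise the cylinder of radius R = 9 as
    r(θ) = (9 cos θ, 9 sin θ, z(θ)).
The arc-length element is
    ds = sqrt(81 + (dz/dθ)^2) dθ,
so the Lagrangian is L = sqrt(81 + z'^2).
L depends on z' only, not on z or θ, so ∂L/∂z = 0 and
    ∂L/∂z' = z' / sqrt(81 + z'^2).
The Euler-Lagrange equation gives
    d/dθ( z' / sqrt(81 + z'^2) ) = 0,
so z' is constant. Integrating once:
    z(θ) = a θ + b,
a helix on the cylinder (a straight line when the cylinder is unrolled). The constants a, b are determined by the endpoint conditions.
With endpoint conditions z(0) = 5 and z(3π/2) = 15: from z(0) = b we get b = 5, and a·3π/2 + 5 = 15 gives a = 20/(3π), so
    z(θ) = (20/(3π)) θ + 5.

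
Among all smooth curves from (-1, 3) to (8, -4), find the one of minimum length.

Arc-length functional: J[y] = ∫ sqrt(1 + (y')^2) dx.
Lagrangian L = sqrt(1 + (y')^2) has no explicit y dependence, so ∂L/∂y = 0 and the Euler-Lagrange equation gives
    d/dx( y' / sqrt(1 + (y')^2) ) = 0  ⇒  y' / sqrt(1 + (y')^2) = const.
Hence y' is constant, so y(x) is affine.
Fitting the endpoints (-1, 3) and (8, -4):
    slope m = ((-4) − 3) / (8 − (-1)) = -7/9,
    intercept c = 3 − m·(-1) = 20/9.
Extremal: y(x) = (-7/9) x + 20/9.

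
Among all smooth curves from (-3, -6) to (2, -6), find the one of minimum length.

Arc-length functional: J[y] = ∫ sqrt(1 + (y')^2) dx.
Lagrangian L = sqrt(1 + (y')^2) has no explicit y dependence, so ∂L/∂y = 0 and the Euler-Lagrange equation gives
    d/dx( y' / sqrt(1 + (y')^2) ) = 0  ⇒  y' / sqrt(1 + (y')^2) = const.
Hence y' is constant, so y(x) is affine.
Fitting the endpoints (-3, -6) and (2, -6):
    slope m = ((-6) − (-6)) / (2 − (-3)) = 0,
    intercept c = (-6) − m·(-3) = -6.
Extremal: y(x) = -6.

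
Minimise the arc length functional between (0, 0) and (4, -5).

Arc-length functional: J[y] = ∫ sqrt(1 + (y')^2) dx.
Lagrangian L = sqrt(1 + (y')^2) has no explicit y dependence, so ∂L/∂y = 0 and the Euler-Lagrange equation gives
    d/dx( y' / sqrt(1 + (y')^2) ) = 0  ⇒  y' / sqrt(1 + (y')^2) = const.
Hence y' is constant, so y(x) is affine.
Fitting the endpoints (0, 0) and (4, -5):
    slope m = ((-5) − 0) / (4 − 0) = -5/4,
    intercept c = 0 − m·0 = 0.
Extremal: y(x) = (-5/4) x.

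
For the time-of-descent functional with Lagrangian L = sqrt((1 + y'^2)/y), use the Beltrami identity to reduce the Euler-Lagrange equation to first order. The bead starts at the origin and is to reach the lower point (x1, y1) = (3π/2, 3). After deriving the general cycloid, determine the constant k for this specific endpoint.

The Lagrangian L = sqrt((1 + y'^2) / y) has no explicit x dependence, so the Beltrami identity applies:
    L − y' ∂L/∂y' = C.
Compute ∂L/∂y' = y' / sqrt(y (1 + y'^2)).
Substitute:
    sqrt((1 + y'^2)/y) − y'·y' / sqrt(y (1 + y'^2))
    = (1 + y'^2) / sqrt(y (1 + y'^2)) − y'^2 / sqrt(y (1 + y'^2))
    = 1 / sqrt(y (1 + y'^2)) = C.
Squaring and rearranging gives the first integral
    y (1 + y'^2) = 1/C^2 =: k   (constant).
Solving this first-order ODE by the substitution
    y = (k/2)(1 − cos θ)
yields the cycloid parameterisation
    x(θ) = (k/2)(θ − sin θ),   y(θ) = (k/2)(1 − cos θ).
The constant k is fixed by the endpoint condition.
Now fit the given lower endpoint (x1, y1) = (3π/2, 3). At the bottom of the first arch (θ = π), the parametric equations give
    y(π) = (k/2)(1 − cos π) = k,
    x(π) = (k/2)(π − sin π) = kπ/2.
Matching y(π) = 3 gives k = 3, consistent with x(π) = 3π/2. Therefore the specific cycloid is
    x(θ) = (3/2)(θ − sin θ),   y(θ) = (3/2)(1 − cos θ).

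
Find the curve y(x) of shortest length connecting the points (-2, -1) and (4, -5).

Arc-length functional: J[y] = ∫ sqrt(1 + (y')^2) dx.
Lagrangian L = sqrt(1 + (y')^2) has no explicit y dependence, so ∂L/∂y = 0 and the Euler-Lagrange equation gives
    d/dx( y' / sqrt(1 + (y')^2) ) = 0  ⇒  y' / sqrt(1 + (y')^2) = const.
Hence y' is constant, so y(x) is affine.
Fitting the endpoints (-2, -1) and (4, -5):
    slope m = ((-5) − (-1)) / (4 − (-2)) = -2/3,
    intercept c = (-1) − m·(-2) = -7/3.
Extremal: y(x) = (-2/3) x - 7/3.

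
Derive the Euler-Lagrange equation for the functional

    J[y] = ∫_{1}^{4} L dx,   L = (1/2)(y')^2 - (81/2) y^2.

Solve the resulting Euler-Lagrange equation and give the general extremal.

The Lagrangian is L = (1/2)(y')^2 - (81/2) y^2.
∂L/∂y = -81y.
∂L/∂y' = y'.
The Euler-Lagrange equation d/dx(∂L/∂y') − ∂L/∂y = 0 becomes:
    y'' + 81 y = 0
General solution: y(x) = A sin(9x) + B cos(9x), where A and B are arbitrary constants fixed by the endpoint conditions.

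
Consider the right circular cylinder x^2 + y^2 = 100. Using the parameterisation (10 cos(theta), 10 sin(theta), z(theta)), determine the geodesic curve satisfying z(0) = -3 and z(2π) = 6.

Parameterise the cylinder of radius R = 10 as
    r(θ) = (10 cos θ, 10 sin θ, z(θ)).
The arc-length element is
    ds = sqrt(100 + (dz/dθ)^2) dθ,
so the Lagrangian is L = sqrt(100 + z'^2).
L depends on z' only, not on z or θ, so ∂L/∂z = 0 and
    ∂L/∂z' = z' / sqrt(100 + z'^2).
The Euler-Lagrange equation gives
    d/dθ( z' / sqrt(100 + z'^2) ) = 0,
so z' is constant. Integrating once:
    z(θ) = a θ + b,
a helix on the cylinder (a straight line when the cylinder is unrolled). The constants a, b are determined by the endpoint conditions.
With endpoint conditions z(0) = -3 and z(2π) = 6: from z(0) = b we get b = -3, and a·2π + -3 = 6 gives a = 9/(2π), so
    z(θ) = (9/(2π)) θ − 3.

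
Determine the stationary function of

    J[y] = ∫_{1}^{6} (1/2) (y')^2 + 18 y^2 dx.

The Lagrangian is L = (1/2) (y')^2 + 18 y^2.
Compute ∂L/∂y = 36y, ∂L/∂y' = y'.
The Euler-Lagrange equation d/dx(∂L/∂y') − ∂L/∂y = 0 reduces to
    y'' − 36 y = 0.
Its general solution is
    y(x) = A e^(6x) + B e^(−6x),
with A, B fixed by the endpoint conditions.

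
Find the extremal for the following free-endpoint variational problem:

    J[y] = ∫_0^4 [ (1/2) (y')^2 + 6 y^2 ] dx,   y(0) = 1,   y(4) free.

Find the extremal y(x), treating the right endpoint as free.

The Lagrangian L = (1/2) (y')^2 + 6 y^2 gives
    ∂L/∂y = 12 y,   ∂L/∂y' = y'.
Euler-Lagrange: y'' − 12 y = 0.
With k = sqrt(12), the general solution is
    y(x) = A cosh(sqrt(12) x) + B sinh(sqrt(12) x).
Fixed left endpoint y(0) = 1 ⇒ A = 1.
The right endpoint x = 4 is free, so the natural (transversality) condition is ∂L/∂y' |_{x=4} = 0, i.e. y'(4) = 0.
Compute y'(x) = A k sinh(k x) + B k cosh(k x), so
    y'(4) = A k sinh(k·4) + B k cosh(k·4) = 0
    ⇒ B = −A tanh(k·4) = − tanh(sqrt(12)·4).
Therefore the extremal is
    y(x) = cosh(sqrt(12) x) − tanh(sqrt(12)·4) sinh(sqrt(12) x).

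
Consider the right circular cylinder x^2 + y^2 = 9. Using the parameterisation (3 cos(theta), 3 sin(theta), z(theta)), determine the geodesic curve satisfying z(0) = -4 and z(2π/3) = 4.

Parameterise the cylinder of radius R = 3 as
    r(θ) = (3 cos θ, 3 sin θ, z(θ)).
The arc-length element is
    ds = sqrt(9 + (dz/dθ)^2) dθ,
so the Lagrangian is L = sqrt(9 + z'^2).
L depends on z' only, not on z or θ, so ∂L/∂z = 0 and
    ∂L/∂z' = z' / sqrt(9 + z'^2).
The Euler-Lagrange equation gives
    d/dθ( z' / sqrt(9 + z'^2) ) = 0,
so z' is constant. Integrating once:
    z(θ) = a θ + b,
a helix on the cylinder (a straight line when the cylinder is unrolled). The constants a, b are determined by the endpoint conditions.
With endpoint conditions z(0) = -4 and z(2π/3) = 4: from z(0) = b we get b = -4, and a·2π/3 + -4 = 4 gives a = 12/π, so
    z(θ) = (12/π) θ − 4.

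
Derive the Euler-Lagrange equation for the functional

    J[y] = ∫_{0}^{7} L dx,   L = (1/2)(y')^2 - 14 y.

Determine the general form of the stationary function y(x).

The Lagrangian is L = (1/2)(y')^2 - 14 y.
∂L/∂y = -14.
∂L/∂y' = y'.
The Euler-Lagrange equation d/dx(∂L/∂y') − ∂L/∂y = 0 becomes:
    y'' + 14 = 0
General solution: y(x) = -7 x^2 + A x + B, where A and B are arbitrary constants fixed by the endpoint conditions.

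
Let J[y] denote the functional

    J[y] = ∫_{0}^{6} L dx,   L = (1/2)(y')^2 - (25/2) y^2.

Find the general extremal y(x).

The Lagrangian is L = (1/2)(y')^2 - (25/2) y^2.
∂L/∂y = -25y.
∂L/∂y' = y'.
The Euler-Lagrange equation d/dx(∂L/∂y') − ∂L/∂y = 0 becomes:
    y'' + 25 y = 0
General solution: y(x) = A sin(5x) + B cos(5x), where A and B are arbitrary constants fixed by the endpoint conditions.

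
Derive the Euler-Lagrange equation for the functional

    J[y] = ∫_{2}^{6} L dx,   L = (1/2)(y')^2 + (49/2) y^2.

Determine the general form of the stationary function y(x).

The Lagrangian is L = (1/2)(y')^2 + (49/2) y^2.
∂L/∂y = 49y.
∂L/∂y' = y'.
The Euler-Lagrange equation d/dx(∂L/∂y') − ∂L/∂y = 0 becomes:
    y'' - 49 y = 0
General solution: y(x) = A e^(7x) + B e^(-7x), where A and B are arbitrary constants fixed by the endpoint conditions.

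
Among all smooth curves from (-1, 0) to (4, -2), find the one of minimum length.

Arc-length functional: J[y] = ∫ sqrt(1 + (y')^2) dx.
Lagrangian L = sqrt(1 + (y')^2) has no explicit y dependence, so ∂L/∂y = 0 and the Euler-Lagrange equation gives
    d/dx( y' / sqrt(1 + (y')^2) ) = 0  ⇒  y' / sqrt(1 + (y')^2) = const.
Hence y' is constant, so y(x) is affine.
Fitting the endpoints (-1, 0) and (4, -2):
    slope m = ((-2) − 0) / (4 − (-1)) = -2/5,
    intercept c = 0 − m·(-1) = -2/5.
Extremal: y(x) = (-2/5) x - 2/5.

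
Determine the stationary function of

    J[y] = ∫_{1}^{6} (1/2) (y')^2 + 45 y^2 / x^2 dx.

The Lagrangian is L = (1/2) (y')^2 + 45 y^2 / x^2.
Compute ∂L/∂y = 90y/x^2, ∂L/∂y' = y'.
The Euler-Lagrange equation d/dx(∂L/∂y') − ∂L/∂y = 0 reduces to
    y'' − 90/x^2 · y = 0  (x > 0).
Its general solution is
    y(x) = A x^10 + B x^(-9),
with A, B fixed by the endpoint conditions.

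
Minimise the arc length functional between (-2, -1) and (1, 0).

Arc-length functional: J[y] = ∫ sqrt(1 + (y')^2) dx.
Lagrangian L = sqrt(1 + (y')^2) has no explicit y dependence, so ∂L/∂y = 0 and the Euler-Lagrange equation gives
    d/dx( y' / sqrt(1 + (y')^2) ) = 0  ⇒  y' / sqrt(1 + (y')^2) = const.
Hence y' is constant, so y(x) is affine.
Fitting the endpoints (-2, -1) and (1, 0):
    slope m = (0 − (-1)) / (1 − (-2)) = 1/3,
    intercept c = (-1) − m·(-2) = -1/3.
Extremal: y(x) = (1/3) x - 1/3.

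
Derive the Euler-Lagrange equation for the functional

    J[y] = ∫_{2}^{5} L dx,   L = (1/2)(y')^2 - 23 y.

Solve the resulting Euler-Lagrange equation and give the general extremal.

The Lagrangian is L = (1/2)(y')^2 - 23 y.
∂L/∂y = -23.
∂L/∂y' = y'.
The Euler-Lagrange equation d/dx(∂L/∂y') − ∂L/∂y = 0 becomes:
    y'' + 23 = 0
General solution: y(x) = -(23/2) x^2 + A x + B, where A and B are arbitrary constants fixed by the endpoint conditions.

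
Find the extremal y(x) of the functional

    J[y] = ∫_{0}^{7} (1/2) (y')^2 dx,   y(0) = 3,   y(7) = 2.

The Lagrangian is L = (1/2) (y')^2.
Compute ∂L/∂y = 0, ∂L/∂y' = y'.
The Euler-Lagrange equation d/dx(∂L/∂y') − ∂L/∂y = 0 reduces to
    y'' = 0.
Its general solution is
    y(x) = A x + B,
with A, B fixed by the endpoint conditions.
Applying the endpoint conditions y(0) = 3 and y(7) = 2: solve A·0 + B = 3 and A·7 + B = 2. Subtracting gives A(7 − 0) = 2 − 3, so A = -1/7, and B = 3 − A·0 = 3. Therefore
    y(x) = (-1/7) x + 3.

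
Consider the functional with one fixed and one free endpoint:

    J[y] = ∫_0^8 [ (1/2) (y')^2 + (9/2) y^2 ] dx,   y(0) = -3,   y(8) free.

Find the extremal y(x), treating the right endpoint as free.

The Lagrangian L = (1/2) (y')^2 + (9/2) y^2 gives
    ∂L/∂y = 9 y,   ∂L/∂y' = y'.
Euler-Lagrange: y'' − 9 y = 0.
With k = 3, the general solution is
    y(x) = A cosh(3 x) + B sinh(3 x).
Fixed left endpoint y(0) = -3 ⇒ A = -3.
The right endpoint x = 8 is free, so the natural (transversality) condition is ∂L/∂y' |_{x=8} = 0, i.e. y'(8) = 0.
Compute y'(x) = A k sinh(k x) + B k cosh(k x), so
    y'(8) = A k sinh(k·8) + B k cosh(k·8) = 0
    ⇒ B = −A tanh(k·8) = 3 tanh(3·8).
Therefore the extremal is
    y(x) = −3 cosh(3 x) + 3 tanh(3·8) sinh(3 x).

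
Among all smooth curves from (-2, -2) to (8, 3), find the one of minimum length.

Arc-length functional: J[y] = ∫ sqrt(1 + (y')^2) dx.
Lagrangian L = sqrt(1 + (y')^2) has no explicit y dependence, so ∂L/∂y = 0 and the Euler-Lagrange equation gives
    d/dx( y' / sqrt(1 + (y')^2) ) = 0  ⇒  y' / sqrt(1 + (y')^2) = const.
Hence y' is constant, so y(x) is affine.
Fitting the endpoints (-2, -2) and (8, 3):
    slope m = (3 − (-2)) / (8 − (-2)) = 1/2,
    intercept c = (-2) − m·(-2) = -1.
Extremal: y(x) = (1/2) x - 1.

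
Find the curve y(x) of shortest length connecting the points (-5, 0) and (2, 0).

Arc-length functional: J[y] = ∫ sqrt(1 + (y')^2) dx.
Lagrangian L = sqrt(1 + (y')^2) has no explicit y dependence, so ∂L/∂y = 0 and the Euler-Lagrange equation gives
    d/dx( y' / sqrt(1 + (y')^2) ) = 0  ⇒  y' / sqrt(1 + (y')^2) = const.
Hence y' is constant, so y(x) is affine.
Fitting the endpoints (-5, 0) and (2, 0):
    slope m = (0 − 0) / (2 − (-5)) = 0,
    intercept c = 0 − m·(-5) = 0.
Extremal: y(x) = 0.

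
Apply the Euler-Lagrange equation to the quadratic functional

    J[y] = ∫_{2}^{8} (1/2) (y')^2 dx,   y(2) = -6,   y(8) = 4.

The Lagrangian is L = (1/2) (y')^2.
Compute ∂L/∂y = 0, ∂L/∂y' = y'.
The Euler-Lagrange equation d/dx(∂L/∂y') − ∂L/∂y = 0 reduces to
    y'' = 0.
Its general solution is
    y(x) = A x + B,
with A, B fixed by the endpoint conditions.
Applying the endpoint conditions y(2) = -6 and y(8) = 4: solve A·2 + B = -6 and A·8 + B = 4. Subtracting gives A(8 − 2) = 4 − -6, so A = 5/3, and B = -6 − A·2 = -28/3. Therefore
    y(x) = (5/3) x - 28/3.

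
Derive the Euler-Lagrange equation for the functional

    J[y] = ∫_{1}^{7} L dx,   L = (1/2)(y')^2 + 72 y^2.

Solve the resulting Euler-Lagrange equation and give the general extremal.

The Lagrangian is L = (1/2)(y')^2 + 72 y^2.
∂L/∂y = 144y.
∂L/∂y' = y'.
The Euler-Lagrange equation d/dx(∂L/∂y') − ∂L/∂y = 0 becomes:
    y'' - 144 y = 0
General solution: y(x) = A e^(12x) + B e^(-12x), where A and B are arbitrary constants fixed by the endpoint conditions.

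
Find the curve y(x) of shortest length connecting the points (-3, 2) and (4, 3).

Arc-length functional: J[y] = ∫ sqrt(1 + (y')^2) dx.
Lagrangian L = sqrt(1 + (y')^2) has no explicit y dependence, so ∂L/∂y = 0 and the Euler-Lagrange equation gives
    d/dx( y' / sqrt(1 + (y')^2) ) = 0  ⇒  y' / sqrt(1 + (y')^2) = const.
Hence y' is constant, so y(x) is affine.
Fitting the endpoints (-3, 2) and (4, 3):
    slope m = (3 − 2) / (4 − (-3)) = 1/7,
    intercept c = 2 − m·(-3) = 17/7.
Extremal: y(x) = (1/7) x + 17/7.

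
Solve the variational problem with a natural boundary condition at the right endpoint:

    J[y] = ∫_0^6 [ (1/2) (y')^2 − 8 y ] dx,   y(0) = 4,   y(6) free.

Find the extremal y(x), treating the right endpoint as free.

The Lagrangian L = (1/2) (y')^2 − 8 y gives
    ∂L/∂y = −8,   ∂L/∂y' = y'.
Euler-Lagrange: d/dx(y') − (−8) = 0, i.e. y'' + 8 = 0, so
    y(x) = −(8/2) x^2 + C1 x + C2.
Fixed left endpoint y(0) = 4 ⇒ C2 = 4.
The right endpoint x = 6 is free, so the natural (transversality) condition is ∂L/∂y' |_{x=6} = 0, i.e. y'(6) = 0.
Compute y'(x) = −8 x + C1, so y'(6) = −48 + C1 = 0 ⇒ C1 = 48.
Therefore the extremal is
    y(x) = −4 x^2 + 48 x + 4.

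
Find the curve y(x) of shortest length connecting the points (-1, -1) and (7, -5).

Arc-length functional: J[y] = ∫ sqrt(1 + (y')^2) dx.
Lagrangian L = sqrt(1 + (y')^2) has no explicit y dependence, so ∂L/∂y = 0 and the Euler-Lagrange equation gives
    d/dx( y' / sqrt(1 + (y')^2) ) = 0  ⇒  y' / sqrt(1 + (y')^2) = const.
Hence y' is constant, so y(x) is affine.
Fitting the endpoints (-1, -1) and (7, -5):
    slope m = ((-5) − (-1)) / (7 − (-1)) = -1/2,
    intercept c = (-1) − m·(-1) = -3/2.
Extremal: y(x) = (-1/2) x - 3/2.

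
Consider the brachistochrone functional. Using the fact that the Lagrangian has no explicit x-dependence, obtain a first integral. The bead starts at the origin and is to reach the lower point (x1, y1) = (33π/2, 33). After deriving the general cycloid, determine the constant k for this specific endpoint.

The Lagrangian L = sqrt((1 + y'^2) / y) has no explicit x dependence, so the Beltrami identity applies:
    L − y' ∂L/∂y' = C.
Compute ∂L/∂y' = y' / sqrt(y (1 + y'^2)).
Substitute:
    sqrt((1 + y'^2)/y) − y'·y' / sqrt(y (1 + y'^2))
    = (1 + y'^2) / sqrt(y (1 + y'^2)) − y'^2 / sqrt(y (1 + y'^2))
    = 1 / sqrt(y (1 + y'^2)) = C.
Squaring and rearranging gives the first integral
    y (1 + y'^2) = 1/C^2 =: k   (constant).
Solving this first-order ODE by the substitution
    y = (k/2)(1 − cos θ)
yields the cycloid parameterisation
    x(θ) = (k/2)(θ − sin θ),   y(θ) = (k/2)(1 − cos θ).
The constant k is fixed by the endpoint condition.
Now fit the given lower endpoint (x1, y1) = (33π/2, 33). At the bottom of the first arch (θ = π), the parametric equations give
    y(π) = (k/2)(1 − cos π) = k,
    x(π) = (k/2)(π − sin π) = kπ/2.
Matching y(π) = 33 gives k = 33, consistent with x(π) = 33π/2. Therefore the specific cycloid is
    x(θ) = (33/2)(θ − sin θ),   y(θ) = (33/2)(1 − cos θ).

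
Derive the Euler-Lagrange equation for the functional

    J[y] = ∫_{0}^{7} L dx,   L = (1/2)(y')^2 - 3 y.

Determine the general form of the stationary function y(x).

The Lagrangian is L = (1/2)(y')^2 - 3 y.
∂L/∂y = -3.
∂L/∂y' = y'.
The Euler-Lagrange equation d/dx(∂L/∂y') − ∂L/∂y = 0 becomes:
    y'' + 3 = 0
General solution: y(x) = -(3/2) x^2 + A x + B, where A and B are arbitrary constants fixed by the endpoint conditions.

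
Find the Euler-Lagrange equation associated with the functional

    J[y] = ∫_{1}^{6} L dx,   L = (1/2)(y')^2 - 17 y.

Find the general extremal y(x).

The Lagrangian is L = (1/2)(y')^2 - 17 y.
∂L/∂y = -17.
∂L/∂y' = y'.
The Euler-Lagrange equation d/dx(∂L/∂y') − ∂L/∂y = 0 becomes:
    y'' + 17 = 0
General solution: y(x) = -(17/2) x^2 + A x + B, where A and B are arbitrary constants fixed by the endpoint conditions.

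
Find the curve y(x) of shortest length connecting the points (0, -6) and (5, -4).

Arc-length functional: J[y] = ∫ sqrt(1 + (y')^2) dx.
Lagrangian L = sqrt(1 + (y')^2) has no explicit y dependence, so ∂L/∂y = 0 and the Euler-Lagrange equation gives
    d/dx( y' / sqrt(1 + (y')^2) ) = 0  ⇒  y' / sqrt(1 + (y')^2) = const.
Hence y' is constant, so y(x) is affine.
Fitting the endpoints (0, -6) and (5, -4):
    slope m = ((-4) − (-6)) / (5 − 0) = 2/5,
    intercept c = (-6) − m·0 = -6.
Extremal: y(x) = (2/5) x - 6.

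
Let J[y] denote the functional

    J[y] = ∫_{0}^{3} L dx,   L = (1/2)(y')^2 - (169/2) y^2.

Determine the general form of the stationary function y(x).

The Lagrangian is L = (1/2)(y')^2 - (169/2) y^2.
∂L/∂y = -169y.
∂L/∂y' = y'.
The Euler-Lagrange equation d/dx(∂L/∂y') − ∂L/∂y = 0 becomes:
    y'' + 169 y = 0
General solution: y(x) = A sin(13x) + B cos(13x), where A and B are arbitrary constants fixed by the endpoint conditions.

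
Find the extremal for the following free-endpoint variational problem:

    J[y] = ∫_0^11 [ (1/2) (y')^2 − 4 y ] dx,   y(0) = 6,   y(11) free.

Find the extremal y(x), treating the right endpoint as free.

The Lagrangian L = (1/2) (y')^2 − 4 y gives
    ∂L/∂y = −4,   ∂L/∂y' = y'.
Euler-Lagrange: d/dx(y') − (−4) = 0, i.e. y'' + 4 = 0, so
    y(x) = −(4/2) x^2 + C1 x + C2.
Fixed left endpoint y(0) = 6 ⇒ C2 = 6.
The right endpoint x = 11 is free, so the natural (transversality) condition is ∂L/∂y' |_{x=11} = 0, i.e. y'(11) = 0.
Compute y'(x) = −4 x + C1, so y'(11) = −44 + C1 = 0 ⇒ C1 = 44.
Therefore the extremal is
    y(x) = −2 x^2 + 44 x + 6.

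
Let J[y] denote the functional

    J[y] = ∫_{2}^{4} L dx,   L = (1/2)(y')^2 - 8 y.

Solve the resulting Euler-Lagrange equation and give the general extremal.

The Lagrangian is L = (1/2)(y')^2 - 8 y.
∂L/∂y = -8.
∂L/∂y' = y'.
The Euler-Lagrange equation d/dx(∂L/∂y') − ∂L/∂y = 0 becomes:
    y'' + 8 = 0
General solution: y(x) = -4 x^2 + A x + B, where A and B are arbitrary constants fixed by the endpoint conditions.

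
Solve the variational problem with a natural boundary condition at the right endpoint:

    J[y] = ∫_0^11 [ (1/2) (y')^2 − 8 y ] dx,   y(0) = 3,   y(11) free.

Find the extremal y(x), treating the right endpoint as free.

The Lagrangian L = (1/2) (y')^2 − 8 y gives
    ∂L/∂y = −8,   ∂L/∂y' = y'.
Euler-Lagrange: d/dx(y') − (−8) = 0, i.e. y'' + 8 = 0, so
    y(x) = −(8/2) x^2 + C1 x + C2.
Fixed left endpoint y(0) = 3 ⇒ C2 = 3.
The right endpoint x = 11 is free, so the natural (transversality) condition is ∂L/∂y' |_{x=11} = 0, i.e. y'(11) = 0.
Compute y'(x) = −8 x + C1, so y'(11) = −88 + C1 = 0 ⇒ C1 = 88.
Therefore the extremal is
    y(x) = −4 x^2 + 88 x + 3.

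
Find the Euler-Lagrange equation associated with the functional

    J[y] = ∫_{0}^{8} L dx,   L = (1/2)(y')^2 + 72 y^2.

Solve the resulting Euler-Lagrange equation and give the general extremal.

The Lagrangian is L = (1/2)(y')^2 + 72 y^2.
∂L/∂y = 144y.
∂L/∂y' = y'.
The Euler-Lagrange equation d/dx(∂L/∂y') − ∂L/∂y = 0 becomes:
    y'' - 144 y = 0
General solution: y(x) = A e^(12x) + B e^(-12x), where A and B are arbitrary constants fixed by the endpoint conditions.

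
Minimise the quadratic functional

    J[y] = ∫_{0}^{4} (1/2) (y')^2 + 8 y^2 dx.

The Lagrangian is L = (1/2) (y')^2 + 8 y^2.
Compute ∂L/∂y = 16y, ∂L/∂y' = y'.
The Euler-Lagrange equation d/dx(∂L/∂y') − ∂L/∂y = 0 reduces to
    y'' − 16 y = 0.
Its general solution is
    y(x) = A e^(4x) + B e^(−4x),
with A, B fixed by the endpoint conditions.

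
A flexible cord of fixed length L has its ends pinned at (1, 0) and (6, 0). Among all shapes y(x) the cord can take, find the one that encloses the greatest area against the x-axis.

Set up the augmented Lagrangian using a multiplier λ for the length constraint:
    F(y, y') = y − λ sqrt(1 + y'^2).
F has no explicit x dependence, so the Beltrami identity yields a first integral
    F − y' ∂F/∂y' = C.
Compute ∂F/∂y' = −λ y' / sqrt(1 + y'^2). Then
    y − λ sqrt(1 + y'^2) + λ y'^2 / sqrt(1 + y'^2) = C
    ⇒  y − λ / sqrt(1 + y'^2) = C.
Solving for y' and integrating gives
    (x − a)^2 + (y − b)^2 = λ^2,
a circular arc of radius λ. The constants a, b are determined by the endpoint conditions y(1) = y(6) = 0, and λ is fixed implicitly by the length constraint
    ∫_{1}^{6} sqrt(1 + y'^2) dx = L.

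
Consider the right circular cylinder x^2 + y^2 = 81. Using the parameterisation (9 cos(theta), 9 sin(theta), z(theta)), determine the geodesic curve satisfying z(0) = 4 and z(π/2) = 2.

Parameterise the cylinder of radius R = 9 as
    r(θ) = (9 cos θ, 9 sin θ, z(θ)).
The arc-length element is
    ds = sqrt(81 + (dz/dθ)^2) dθ,
so the Lagrangian is L = sqrt(81 + z'^2).
L depends on z' only, not on z or θ, so ∂L/∂z = 0 and
    ∂L/∂z' = z' / sqrt(81 + z'^2).
The Euler-Lagrange equation gives
    d/dθ( z' / sqrt(81 + z'^2) ) = 0,
so z' is constant. Integrating once:
    z(θ) = a θ + b,
a helix on the cylinder (a straight line when the cylinder is unrolled). The constants a, b are determined by the endpoint conditions.
With endpoint conditions z(0) = 4 and z(π/2) = 2: from z(0) = b we get b = 4, and a·π/2 + 4 = 2 gives a = -4/π, so
    z(θ) = (-4/π) θ + 4.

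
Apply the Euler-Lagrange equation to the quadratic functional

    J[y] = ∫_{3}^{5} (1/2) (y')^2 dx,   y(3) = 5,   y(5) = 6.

The Lagrangian is L = (1/2) (y')^2.
Compute ∂L/∂y = 0, ∂L/∂y' = y'.
The Euler-Lagrange equation d/dx(∂L/∂y') − ∂L/∂y = 0 reduces to
    y'' = 0.
Its general solution is
    y(x) = A x + B,
with A, B fixed by the endpoint conditions.
Applying the endpoint conditions y(3) = 5 and y(5) = 6: solve A·3 + B = 5 and A·5 + B = 6. Subtracting gives A(5 − 3) = 6 − 5, so A = 1/2, and B = 5 − A·3 = 7/2. Therefore
    y(x) = (1/2) x + 7/2.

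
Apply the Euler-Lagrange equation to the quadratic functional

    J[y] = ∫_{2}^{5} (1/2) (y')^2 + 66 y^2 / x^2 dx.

The Lagrangian is L = (1/2) (y')^2 + 66 y^2 / x^2.
Compute ∂L/∂y = 132y/x^2, ∂L/∂y' = y'.
The Euler-Lagrange equation d/dx(∂L/∂y') − ∂L/∂y = 0 reduces to
    y'' − 132/x^2 · y = 0  (x > 0).
Its general solution is
    y(x) = A x^12 + B x^(-11),
with A, B fixed by the endpoint conditions.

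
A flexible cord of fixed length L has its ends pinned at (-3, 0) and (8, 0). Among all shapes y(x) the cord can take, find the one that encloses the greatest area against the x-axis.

Set up the augmented Lagrangian using a multiplier λ for the length constraint:
    F(y, y') = y − λ sqrt(1 + y'^2).
F has no explicit x dependence, so the Beltrami identity yields a first integral
    F − y' ∂F/∂y' = C.
Compute ∂F/∂y' = −λ y' / sqrt(1 + y'^2). Then
    y − λ sqrt(1 + y'^2) + λ y'^2 / sqrt(1 + y'^2) = C
    ⇒  y − λ / sqrt(1 + y'^2) = C.
Solving for y' and integrating gives
    (x − a)^2 + (y − b)^2 = λ^2,
a circular arc of radius λ. The constants a, b are determined by the endpoint conditions y(-3) = y(8) = 0, and λ is fixed implicitly by the length constraint
    ∫_{-3}^{8} sqrt(1 + y'^2) dx = L.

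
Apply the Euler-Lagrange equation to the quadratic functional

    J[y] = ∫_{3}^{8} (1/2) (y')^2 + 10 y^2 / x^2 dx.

The Lagrangian is L = (1/2) (y')^2 + 10 y^2 / x^2.
Compute ∂L/∂y = 20y/x^2, ∂L/∂y' = y'.
The Euler-Lagrange equation d/dx(∂L/∂y') − ∂L/∂y = 0 reduces to
    y'' − 20/x^2 · y = 0  (x > 0).
Its general solution is
    y(x) = A x^5 + B x^(-4),
with A, B fixed by the endpoint conditions.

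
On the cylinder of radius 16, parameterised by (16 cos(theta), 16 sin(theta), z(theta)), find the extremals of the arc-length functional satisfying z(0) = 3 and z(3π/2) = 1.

Parameterise the cylinder of radius R = 16 as
    r(θ) = (16 cos θ, 16 sin θ, z(θ)).
The arc-length element is
    ds = sqrt(256 + (dz/dθ)^2) dθ,
so the Lagrangian is L = sqrt(256 + z'^2).
L depends on z' only, not on z or θ, so ∂L/∂z = 0 and
    ∂L/∂z' = z' / sqrt(256 + z'^2).
The Euler-Lagrange equation gives
    d/dθ( z' / sqrt(256 + z'^2) ) = 0,
so z' is constant. Integrating once:
    z(θ) = a θ + b,
a helix on the cylinder (a straight line when the cylinder is unrolled). The constants a, b are determined by the endpoint conditions.
With endpoint conditions z(0) = 3 and z(3π/2) = 1: from z(0) = b we get b = 3, and a·3π/2 + 3 = 1 gives a = -4/(3π), so
    z(θ) = (-4/(3π)) θ + 3.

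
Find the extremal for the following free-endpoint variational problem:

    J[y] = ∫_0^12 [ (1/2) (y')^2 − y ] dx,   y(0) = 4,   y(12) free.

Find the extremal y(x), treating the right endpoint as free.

The Lagrangian L = (1/2) (y')^2 − y gives
    ∂L/∂y = −1,   ∂L/∂y' = y'.
Euler-Lagrange: d/dx(y') − (−1) = 0, i.e. y'' + 1 = 0, so
    y(x) = −(1/2) x^2 + C1 x + C2.
Fixed left endpoint y(0) = 4 ⇒ C2 = 4.
The right endpoint x = 12 is free, so the natural (transversality) condition is ∂L/∂y' |_{x=12} = 0, i.e. y'(12) = 0.
Compute y'(x) = −1 x + C1, so y'(12) = −12 + C1 = 0 ⇒ C1 = 12.
Therefore the extremal is
    y(x) = −x^2/2 + 12 x + 4.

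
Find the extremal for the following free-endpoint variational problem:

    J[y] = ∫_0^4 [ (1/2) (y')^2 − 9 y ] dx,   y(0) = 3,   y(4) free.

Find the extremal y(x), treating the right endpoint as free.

The Lagrangian L = (1/2) (y')^2 − 9 y gives
    ∂L/∂y = −9,   ∂L/∂y' = y'.
Euler-Lagrange: d/dx(y') − (−9) = 0, i.e. y'' + 9 = 0, so
    y(x) = −(9/2) x^2 + C1 x + C2.
Fixed left endpoint y(0) = 3 ⇒ C2 = 3.
The right endpoint x = 4 is free, so the natural (transversality) condition is ∂L/∂y' |_{x=4} = 0, i.e. y'(4) = 0.
Compute y'(x) = −9 x + C1, so y'(4) = −36 + C1 = 0 ⇒ C1 = 36.
Therefore the extremal is
    y(x) = −(9/2) x^2 + 36 x + 3.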